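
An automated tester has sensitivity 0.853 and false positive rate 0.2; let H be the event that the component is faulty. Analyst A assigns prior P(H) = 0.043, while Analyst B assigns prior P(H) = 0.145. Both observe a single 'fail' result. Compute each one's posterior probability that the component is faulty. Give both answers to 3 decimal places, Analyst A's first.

Analyst A: 0.161; Analyst B: 0.420

P('+'|H) = 0.853, P('+'|¬H) = 0.2.
Analyst A: numerator 0.853·0.043 = 0.036679; evidence = 0.036679+0.2·0.957 = 0.22808; posterior = 0.161.
Analyst B: numerator 0.853·0.145 = 0.12368; evidence = 0.12368+0.2·0.855 = 0.29468; posterior = 0.420.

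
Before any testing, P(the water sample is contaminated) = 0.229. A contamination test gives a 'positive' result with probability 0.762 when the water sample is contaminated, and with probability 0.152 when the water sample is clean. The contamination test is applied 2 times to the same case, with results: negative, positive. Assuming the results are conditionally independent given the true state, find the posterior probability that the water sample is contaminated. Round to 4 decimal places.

With H the event that the water sample is contaminated, the joint likelihood of the observed sequence is P(data|H) = 0.238·0.762 = 0.18136 and P(data|¬H) = 0.848·0.152 = 0.12890.
Bayes: P(H|data) = 0.229·0.18136 / (0.229·0.18136 + 0.771·0.12890) = 0.041531/0.14091 = 0.2947.

Posterior P(H) ≈ 0.2947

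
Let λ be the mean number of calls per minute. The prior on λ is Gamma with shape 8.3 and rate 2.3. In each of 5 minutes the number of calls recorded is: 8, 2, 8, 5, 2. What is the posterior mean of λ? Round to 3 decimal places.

Posterior mean ≈ 4.562

The Poisson likelihood adds the total count to the shape and the number of exposure periods to the rate. Here ∑xᵢ = 25 and n = 5, so shape 8.3→33.3 and rate 2.3→7.3.
E[λ | data] = 33.3/7.3 = 4.562.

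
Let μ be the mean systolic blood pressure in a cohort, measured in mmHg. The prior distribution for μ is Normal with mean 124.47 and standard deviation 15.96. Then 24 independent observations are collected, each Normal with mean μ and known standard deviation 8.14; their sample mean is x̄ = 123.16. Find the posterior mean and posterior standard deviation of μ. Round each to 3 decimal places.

Posterior mean ≈ 123.174; posterior SD ≈ 1.653

Prior precision 1/τ₀² = 1/15.96² = 0.00392585; data precision n/σ² = 24/8.14² = 0.362212.
Posterior precision = 0.00392585 + 0.362212 = 0.366138, giving posterior SD = 1/√0.366138 = 1.653.
Posterior mean = (0.00392585·124.47 + 0.362212·123.16) / 0.366138 = 123.174.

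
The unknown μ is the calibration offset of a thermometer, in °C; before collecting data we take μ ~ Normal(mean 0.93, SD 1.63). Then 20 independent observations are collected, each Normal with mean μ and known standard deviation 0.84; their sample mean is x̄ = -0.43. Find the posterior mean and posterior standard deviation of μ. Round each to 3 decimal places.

Prior precision 1/τ₀² = 1/1.63² = 0.376378; data precision n/σ² = 20/0.84² = 28.3447.
Posterior precision = 0.376378 + 28.3447 = 28.7210, giving posterior SD = 1/√28.7210 = 0.187.
Posterior mean = (0.376378·0.93 + 28.3447·-0.43) / 28.7210 = -0.412.

Posterior mean ≈ -0.412; posterior SD ≈ 0.187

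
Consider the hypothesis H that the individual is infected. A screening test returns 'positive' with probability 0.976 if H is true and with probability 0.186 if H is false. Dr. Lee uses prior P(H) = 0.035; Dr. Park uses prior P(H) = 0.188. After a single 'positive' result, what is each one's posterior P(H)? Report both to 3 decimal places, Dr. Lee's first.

P('+'|H) = 0.976, P('+'|¬H) = 0.186.
Dr. Lee: numerator 0.976·0.035 = 0.034160; evidence = 0.034160+0.186·0.965 = 0.21365; posterior = 0.160.
Dr. Park: numerator 0.976·0.188 = 0.18349; evidence = 0.18349+0.186·0.812 = 0.33452; posterior = 0.549.

Dr. Lee: 0.160; Dr. Park: 0.549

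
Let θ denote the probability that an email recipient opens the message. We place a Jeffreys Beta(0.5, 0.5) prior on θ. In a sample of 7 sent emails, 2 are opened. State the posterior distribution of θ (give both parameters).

Observing 2 successes and 5 failures updates Beta(0.5, 0.5) by adding the success and failure counts to the two shape parameters: α = 0.5+2 = 2.5, β = 0.5+5 = 5.5.

Posterior: Beta(2.5, 5.5)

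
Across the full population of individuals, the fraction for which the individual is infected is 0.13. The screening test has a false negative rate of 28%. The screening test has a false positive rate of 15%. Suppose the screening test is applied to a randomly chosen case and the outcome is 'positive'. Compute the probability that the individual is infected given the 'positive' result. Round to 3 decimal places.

P(H | E) ≈ 0.418

Let H be the event that the individual is infected. P(H) = 0.13, so P(¬H) = 0.87. With E the 'positive' result, P(E|H) = 0.72 and P(E|¬H) = 0.15.
P(E) = 0.72·0.13 + 0.15·0.87 = 0.093600 + 0.13050 = 0.22410.
By Bayes' theorem, P(H|E) = 0.093600 / 0.22410 = 0.418.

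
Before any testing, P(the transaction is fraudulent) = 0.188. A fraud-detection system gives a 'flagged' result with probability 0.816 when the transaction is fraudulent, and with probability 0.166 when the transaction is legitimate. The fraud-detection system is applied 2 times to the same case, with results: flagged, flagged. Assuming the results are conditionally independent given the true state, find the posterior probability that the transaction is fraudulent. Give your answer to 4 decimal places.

Let H be the event that the transaction is fraudulent; start with P(H) = 0.188. P('flagged'|H) = 0.816, P('flagged'|¬H) = 0.166.
Update on result 1 ('flagged'): P(H) ← 0.816·0.1880 / (0.816·0.1880 + 0.166·0.8120) = 0.15341/0.28820 = 0.5323.
Update on result 2 ('flagged'): P(H) ← 0.816·0.5323 / (0.816·0.5323 + 0.166·0.4677) = 0.43435/0.51199 = 0.8484.

Posterior P(H) ≈ 0.8484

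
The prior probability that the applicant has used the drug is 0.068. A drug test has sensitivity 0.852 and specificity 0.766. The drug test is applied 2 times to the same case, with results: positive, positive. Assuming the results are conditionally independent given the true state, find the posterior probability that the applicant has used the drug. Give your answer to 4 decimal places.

Let H be the event that the applicant has used the drug; start with P(H) = 0.068. P('positive'|H) = 0.852, P('positive'|¬H) = 0.234.
Update on result 1 ('positive'): P(H) ← 0.852·0.0680 / (0.852·0.0680 + 0.234·0.9320) = 0.057936/0.27602 = 0.2099.
Update on result 2 ('positive'): P(H) ← 0.852·0.2099 / (0.852·0.2099 + 0.234·0.7901) = 0.17883/0.36371 = 0.4917.

Posterior P(H) ≈ 0.4917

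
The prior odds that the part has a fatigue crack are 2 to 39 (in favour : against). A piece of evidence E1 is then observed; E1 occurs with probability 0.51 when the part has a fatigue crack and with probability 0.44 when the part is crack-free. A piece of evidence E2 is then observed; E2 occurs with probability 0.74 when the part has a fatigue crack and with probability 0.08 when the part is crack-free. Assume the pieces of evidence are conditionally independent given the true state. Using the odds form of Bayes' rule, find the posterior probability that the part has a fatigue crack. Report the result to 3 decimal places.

Prior odds = 2/39 = 0.051282. In log-odds, ln(0.051282) = -2.9704.
Add log likelihood ratios: ln(1.1591) + ln(9.2500) = 2.3723.
Posterior log-odds = -0.59815, so posterior odds = exp(-0.59815) = 0.54983. Converting, P(H|E) = 0.54983/1.5498 = 0.355.

Posterior probability ≈ 0.355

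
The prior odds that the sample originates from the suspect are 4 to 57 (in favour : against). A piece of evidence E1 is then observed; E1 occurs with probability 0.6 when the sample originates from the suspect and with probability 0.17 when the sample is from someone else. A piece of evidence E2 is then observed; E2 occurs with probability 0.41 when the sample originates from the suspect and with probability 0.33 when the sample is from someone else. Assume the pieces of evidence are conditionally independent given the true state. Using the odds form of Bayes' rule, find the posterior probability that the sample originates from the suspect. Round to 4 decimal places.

Prior odds = 4/57 = 0.070175.
Likelihood ratio for E1 = 0.6/0.17 = 3.5294.
Likelihood ratio for E2 = 0.41/0.33 = 1.2424.
Posterior odds = prior odds × LR₁ × LR₂ = 0.30772.
Posterior probability = odds/(1+odds) = 0.30772/1.3077 = 0.2353.

Posterior probability ≈ 0.2353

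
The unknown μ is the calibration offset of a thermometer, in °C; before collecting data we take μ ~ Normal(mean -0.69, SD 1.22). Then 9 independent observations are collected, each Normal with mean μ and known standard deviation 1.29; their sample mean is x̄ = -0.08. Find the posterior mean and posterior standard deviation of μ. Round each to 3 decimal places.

Posterior mean ≈ -0.147; posterior SD ≈ 0.406

Prior precision 1/τ₀² = 1/1.22² = 0.671862; data precision n/σ² = 9/1.29² = 5.40833.
Posterior precision = 0.671862 + 5.40833 = 6.08019, giving posterior SD = 1/√6.08019 = 0.406.
Posterior mean = (0.671862·-0.69 + 5.40833·-0.08) / 6.08019 = -0.147.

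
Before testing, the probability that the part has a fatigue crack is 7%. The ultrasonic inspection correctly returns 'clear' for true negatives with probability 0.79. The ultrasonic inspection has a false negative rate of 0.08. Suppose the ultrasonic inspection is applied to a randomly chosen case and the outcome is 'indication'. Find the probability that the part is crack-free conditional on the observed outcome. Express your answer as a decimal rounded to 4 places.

Let H be the event that the part has a fatigue crack. P(H) = 0.07, so P(¬H) = 0.93. With E the 'indication' result, P(E|H) = 0.92 and P(E|¬H) = 0.21.
P(E) = 0.92·0.07 + 0.21·0.93 = 0.064400 + 0.19530 = 0.25970.
By Bayes' theorem, P(H|E) = 0.064400 / 0.25970 = 0.2480. Hence P(¬H|E) = 1 − 0.2480 = 0.7520.

P(¬H | E) ≈ 0.7520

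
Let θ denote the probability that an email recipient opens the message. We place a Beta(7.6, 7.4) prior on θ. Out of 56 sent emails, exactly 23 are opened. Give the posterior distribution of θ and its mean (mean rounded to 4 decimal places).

Posterior: Beta(30.6, 40.4); mean ≈ 0.4310

Observing 23 successes and 33 failures updates Beta(7.6, 7.4) by adding the success and failure counts to the two shape parameters: α = 7.6+23 = 30.6, β = 7.4+33 = 40.4.
E[θ | data] = 30.6/(30.6+40.4) = 0.4310.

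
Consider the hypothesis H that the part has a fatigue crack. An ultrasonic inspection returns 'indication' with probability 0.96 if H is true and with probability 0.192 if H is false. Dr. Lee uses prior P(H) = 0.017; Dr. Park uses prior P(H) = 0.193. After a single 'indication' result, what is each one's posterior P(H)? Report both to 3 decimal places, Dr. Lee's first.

Dr. Lee: 0.080; Dr. Park: 0.545

The likelihood ratio for an 'indication' result is 0.96/0.192 = 5.0000.
Dr. Lee: prior odds 0.017/0.983 = 0.017294; posterior odds 0.086470; posterior probability 0.080.
Dr. Park: prior odds 0.193/0.807 = 0.23916; posterior odds 1.1958; posterior probability 0.545.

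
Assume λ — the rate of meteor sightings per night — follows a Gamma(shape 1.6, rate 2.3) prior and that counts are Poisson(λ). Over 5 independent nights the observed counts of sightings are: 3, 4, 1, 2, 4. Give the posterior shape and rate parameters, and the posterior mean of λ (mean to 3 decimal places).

The Poisson likelihood adds the total count to the shape and the number of exposure periods to the rate. Here ∑xᵢ = 14 and n = 5, so shape 1.6→15.6 and rate 2.3→7.3.
E[λ | data] = 15.6/7.3 = 2.137.

Posterior: Gamma(shape=15.6, rate=7.3); mean ≈ 2.137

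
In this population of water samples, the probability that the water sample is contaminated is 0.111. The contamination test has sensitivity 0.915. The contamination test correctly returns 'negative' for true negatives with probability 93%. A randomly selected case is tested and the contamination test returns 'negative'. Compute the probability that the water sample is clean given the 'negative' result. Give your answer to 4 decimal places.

Write H for 'the water sample is contaminated'. Prior odds H:¬H = 0.111/0.889 = 0.12486. For the 'negative' outcome, the likelihood ratio is 0.085/0.93 = 0.091398.
Posterior odds = 0.12486 × 0.091398 = 0.011412, so P(H|E) = 0.011412/(1+0.011412) = 0.0113. Then P(¬H|E) = 1 − 0.0113 = 0.9887.

P(¬H | E) ≈ 0.9887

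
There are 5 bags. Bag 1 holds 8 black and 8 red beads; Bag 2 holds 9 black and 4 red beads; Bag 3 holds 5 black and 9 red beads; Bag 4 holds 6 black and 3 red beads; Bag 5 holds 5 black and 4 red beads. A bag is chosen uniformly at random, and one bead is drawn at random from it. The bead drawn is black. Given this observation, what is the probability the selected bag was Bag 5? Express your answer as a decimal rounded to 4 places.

Posterior probability ≈ 0.2004

P(black|Bag 1) = 0.5; P(black|Bag 2) = 0.6923; P(black|Bag 3) = 0.3571; P(black|Bag 4) = 0.6667; P(black|Bag 5) = 0.5556.
Prior × likelihood for each source: 0.2·0.5=0.1000, 0.2·0.6923=0.1385, 0.2·0.3571=0.07143, 0.2·0.6667=0.1333, 0.2·0.5556=0.1111. Summing gives P(black) = 0.55433.
P(Bag 5 | black) = 0.1111 / 0.55433 = 0.2004.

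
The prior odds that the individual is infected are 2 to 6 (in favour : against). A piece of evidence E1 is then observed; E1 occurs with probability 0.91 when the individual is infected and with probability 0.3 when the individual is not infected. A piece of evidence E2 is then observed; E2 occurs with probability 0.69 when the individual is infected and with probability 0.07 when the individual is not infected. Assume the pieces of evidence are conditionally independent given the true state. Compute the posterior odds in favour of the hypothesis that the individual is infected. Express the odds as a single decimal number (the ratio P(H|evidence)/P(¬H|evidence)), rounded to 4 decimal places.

Prior odds = 2/6 = 0.33333. In log-odds, ln(0.33333) = -1.0986.
Add log likelihood ratios: ln(3.0333) + ln(9.8571) = 3.3979.
Posterior log-odds = 2.2992, so posterior odds = exp(2.2992) = 9.9667.

Posterior odds ≈ 9.9667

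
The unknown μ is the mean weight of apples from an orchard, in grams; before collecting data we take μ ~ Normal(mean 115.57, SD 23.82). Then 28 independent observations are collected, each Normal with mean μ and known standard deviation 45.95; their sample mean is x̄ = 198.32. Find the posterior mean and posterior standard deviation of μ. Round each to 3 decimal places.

Prior precision 1/τ₀² = 1/23.82² = 0.00176245; data precision n/σ² = 28/45.95² = 0.0132613.
Posterior precision = 0.00176245 + 0.0132613 = 0.0150238, giving posterior SD = 1/√0.0150238 = 8.159.
Posterior mean = (0.00176245·115.57 + 0.0132613·198.32) / 0.0150238 = 188.613.

Posterior mean ≈ 188.613; posterior SD ≈ 8.159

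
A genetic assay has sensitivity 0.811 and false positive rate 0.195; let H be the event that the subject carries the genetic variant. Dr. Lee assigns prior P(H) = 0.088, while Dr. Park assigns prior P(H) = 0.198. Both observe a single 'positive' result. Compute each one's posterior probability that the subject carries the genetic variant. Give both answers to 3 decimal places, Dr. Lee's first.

Dr. Lee: 0.286; Dr. Park: 0.507

P('+'|H) = 0.811, P('+'|¬H) = 0.195.
Dr. Lee: numerator 0.811·0.088 = 0.071368; evidence = 0.071368+0.195·0.912 = 0.24921; posterior = 0.286.
Dr. Park: numerator 0.811·0.198 = 0.16058; evidence = 0.16058+0.195·0.802 = 0.31697; posterior = 0.507.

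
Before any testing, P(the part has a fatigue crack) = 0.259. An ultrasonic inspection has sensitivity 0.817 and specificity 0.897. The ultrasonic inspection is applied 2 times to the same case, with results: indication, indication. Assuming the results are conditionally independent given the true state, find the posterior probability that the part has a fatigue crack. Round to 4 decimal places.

Let H be the event that the part has a fatigue crack; start with P(H) = 0.259. P('indication'|H) = 0.817, P('indication'|¬H) = 0.103.
Update on result 1 ('indication'): P(H) ← 0.817·0.2590 / (0.817·0.2590 + 0.103·0.7410) = 0.21160/0.28793 = 0.7349.
Update on result 2 ('indication'): P(H) ← 0.817·0.7349 / (0.817·0.7349 + 0.103·0.2651) = 0.60043/0.62773 = 0.9565.

Posterior P(H) ≈ 0.9565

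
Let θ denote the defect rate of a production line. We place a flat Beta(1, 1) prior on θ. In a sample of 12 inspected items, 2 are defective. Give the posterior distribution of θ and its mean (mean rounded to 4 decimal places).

Posterior: Beta(3, 11); mean ≈ 0.2143

The binomial likelihood is conjugate to the Beta prior: with 2 successes and 10 failures, the posterior is Beta(1+2, 1+10) = Beta(3, 11).
E[θ | data] = 3/(3+11) = 0.2143.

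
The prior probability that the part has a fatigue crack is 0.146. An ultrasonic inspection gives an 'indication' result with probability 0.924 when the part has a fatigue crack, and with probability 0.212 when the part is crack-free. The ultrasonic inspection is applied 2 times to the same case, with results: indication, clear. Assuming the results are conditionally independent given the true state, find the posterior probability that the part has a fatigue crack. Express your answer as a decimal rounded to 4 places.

Posterior P(H) ≈ 0.0670

With H the event that the part has a fatigue crack, the joint likelihood of the observed sequence is P(data|H) = 0.924·0.076 = 0.070224 and P(data|¬H) = 0.212·0.788 = 0.16706.
Bayes: P(H|data) = 0.146·0.070224 / (0.146·0.070224 + 0.854·0.16706) = 0.010253/0.15292 = 0.0670.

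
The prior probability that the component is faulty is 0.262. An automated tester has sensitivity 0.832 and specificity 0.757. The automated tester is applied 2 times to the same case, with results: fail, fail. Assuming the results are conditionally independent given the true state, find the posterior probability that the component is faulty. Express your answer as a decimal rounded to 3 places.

Let H be the event that the component is faulty; start with P(H) = 0.262. P('fail'|H) = 0.832, P('fail'|¬H) = 0.243.
Update on result 1 ('fail'): P(H) ← 0.832·0.2620 / (0.832·0.2620 + 0.243·0.7380) = 0.21798/0.39732 = 0.5486.
Update on result 2 ('fail'): P(H) ← 0.832·0.5486 / (0.832·0.5486 + 0.243·0.4514) = 0.45647/0.56615 = 0.8063.

Posterior P(H) ≈ 0.806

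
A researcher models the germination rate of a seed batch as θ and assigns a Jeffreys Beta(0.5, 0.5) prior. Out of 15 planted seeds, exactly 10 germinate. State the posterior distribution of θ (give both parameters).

Posterior: Beta(10.5, 5.5)

Observing 10 successes and 5 failures updates Beta(0.5, 0.5) by adding the success and failure counts to the two shape parameters: α = 0.5+10 = 10.5, β = 0.5+5 = 5.5.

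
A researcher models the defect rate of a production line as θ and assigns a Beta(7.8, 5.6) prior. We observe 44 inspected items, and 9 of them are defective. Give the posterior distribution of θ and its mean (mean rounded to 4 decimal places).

Observing 9 successes and 35 failures updates Beta(7.8, 5.6) by adding the success and failure counts to the two shape parameters: α = 7.8+9 = 16.8, β = 5.6+35 = 40.6.
Posterior mean = α/(α+β) = 16.8/57.4 = 0.2927.

Posterior: Beta(16.8, 40.6); mean ≈ 0.2927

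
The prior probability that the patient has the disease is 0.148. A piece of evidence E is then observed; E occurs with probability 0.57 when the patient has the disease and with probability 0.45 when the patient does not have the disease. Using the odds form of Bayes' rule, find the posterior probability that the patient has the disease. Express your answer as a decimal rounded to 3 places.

Prior odds = 0.148/(1−0.148) = 0.17371.
Likelihood ratio for E = 0.57/0.45 = 1.2667.
Posterior odds = prior odds × LR = 0.22003.
Posterior probability = odds/(1+odds) = 0.22003/1.2200 = 0.180.

Posterior probability ≈ 0.180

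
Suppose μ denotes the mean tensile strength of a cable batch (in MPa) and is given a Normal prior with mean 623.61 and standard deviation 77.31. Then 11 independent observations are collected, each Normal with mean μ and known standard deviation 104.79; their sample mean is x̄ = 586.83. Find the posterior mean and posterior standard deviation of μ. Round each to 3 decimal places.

Posterior mean ≈ 592.094; posterior SD ≈ 29.247

Prior precision 1/τ₀² = 1/77.31² = 0.00016731; data precision n/σ² = 11/104.79² = 0.00100174.
Posterior precision = 0.00016731 + 0.00100174 = 0.00116905, giving posterior SD = 1/√0.00116905 = 29.247.
Posterior mean = (0.00016731·623.61 + 0.00100174·586.83) / 0.00116905 = 592.094.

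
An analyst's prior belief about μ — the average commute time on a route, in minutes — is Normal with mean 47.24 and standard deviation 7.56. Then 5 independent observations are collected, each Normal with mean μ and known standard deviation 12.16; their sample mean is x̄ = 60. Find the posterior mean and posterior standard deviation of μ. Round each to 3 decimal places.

With known σ, the Normal prior is conjugate. Weight on the data is w = (n/σ²)/(n/σ² + 1/τ₀²) = 0.0338145/(0.0338145+0.0174967) = 0.65901.
Posterior mean = w·x̄ + (1−w)·μ₀ = 0.65901·60 + 0.34099·47.24 = 55.649. Posterior variance = 1/(0.0338145+0.0174967) = 19.4889, so SD = 4.415.

Posterior mean ≈ 55.649; posterior SD ≈ 4.415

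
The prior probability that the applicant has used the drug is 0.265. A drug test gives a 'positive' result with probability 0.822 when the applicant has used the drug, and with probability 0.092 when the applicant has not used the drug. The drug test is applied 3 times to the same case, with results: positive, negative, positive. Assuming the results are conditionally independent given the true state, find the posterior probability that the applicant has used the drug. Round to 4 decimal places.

Posterior P(H) ≈ 0.8495

Let H be the event that the applicant has used the drug; start with P(H) = 0.265. P('positive'|H) = 0.822, P('positive'|¬H) = 0.092.
Update on result 1 ('positive'): P(H) ← 0.822·0.2650 / (0.822·0.2650 + 0.092·0.7350) = 0.21783/0.28545 = 0.7631.
Update on result 2 ('negative'): P(H) ← 0.178·0.7631 / (0.178·0.7631 + 0.908·0.2369) = 0.13583/0.35093 = 0.3871.
Update on result 3 ('positive'): P(H) ← 0.822·0.3871 / (0.822·0.3871 + 0.092·0.6129) = 0.31817/0.37456 = 0.8495.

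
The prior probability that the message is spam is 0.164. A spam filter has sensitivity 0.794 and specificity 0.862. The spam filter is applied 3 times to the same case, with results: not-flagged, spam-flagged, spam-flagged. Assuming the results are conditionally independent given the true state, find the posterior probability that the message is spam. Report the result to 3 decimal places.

Posterior P(H) ≈ 0.608

With H the event that the message is spam, the joint likelihood of the observed sequence is P(data|H) = 0.206·0.794·0.794 = 0.12987 and P(data|¬H) = 0.862·0.138·0.138 = 0.016416.
Bayes: P(H|data) = 0.164·0.12987 / (0.164·0.12987 + 0.836·0.016416) = 0.021299/0.035022 = 0.6081.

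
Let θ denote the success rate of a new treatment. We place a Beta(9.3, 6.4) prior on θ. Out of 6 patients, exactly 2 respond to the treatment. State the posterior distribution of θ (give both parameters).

Posterior: Beta(11.3, 10.4)

The binomial likelihood is conjugate to the Beta prior: with 2 successes and 4 failures, the posterior is Beta(9.3+2, 6.4+4) = Beta(11.3, 10.4).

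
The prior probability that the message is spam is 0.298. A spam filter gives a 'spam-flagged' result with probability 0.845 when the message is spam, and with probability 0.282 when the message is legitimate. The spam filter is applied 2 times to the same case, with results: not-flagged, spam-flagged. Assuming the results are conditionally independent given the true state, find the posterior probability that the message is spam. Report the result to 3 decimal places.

With H the event that the message is spam, the joint likelihood of the observed sequence is P(data|H) = 0.155·0.845 = 0.13098 and P(data|¬H) = 0.718·0.282 = 0.20248.
Bayes: P(H|data) = 0.298·0.13098 / (0.298·0.13098 + 0.702·0.20248) = 0.039031/0.18117 = 0.2154.

Posterior P(H) ≈ 0.215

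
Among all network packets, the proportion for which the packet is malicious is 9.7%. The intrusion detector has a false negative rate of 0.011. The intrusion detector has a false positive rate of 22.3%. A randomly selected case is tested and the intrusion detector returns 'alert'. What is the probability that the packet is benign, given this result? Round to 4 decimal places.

Let H be the event that the packet is malicious. P(H) = 0.097, so P(¬H) = 0.903. With E the 'alert' result, P(E|H) = 0.989 and P(E|¬H) = 0.223.
P(E) = 0.989·0.097 + 0.223·0.903 = 0.095933 + 0.20137 = 0.29730.
By Bayes' theorem, P(H|E) = 0.095933 / 0.29730 = 0.3227. Hence P(¬H|E) = 1 − 0.3227 = 0.6773.

P(¬H | E) ≈ 0.6773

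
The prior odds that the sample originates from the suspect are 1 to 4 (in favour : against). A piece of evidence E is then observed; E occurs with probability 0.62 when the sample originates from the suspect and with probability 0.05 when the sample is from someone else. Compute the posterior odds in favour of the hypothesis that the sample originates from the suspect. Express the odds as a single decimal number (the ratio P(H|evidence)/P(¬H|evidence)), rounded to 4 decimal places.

Prior odds = 1/4 = 0.25000. In log-odds, ln(0.25000) = -1.3863.
Add log likelihood ratio: ln(12.400) = 2.5177.
Posterior log-odds = 1.1314, so posterior odds = exp(1.1314) = 3.1000.

Posterior odds ≈ 3.1000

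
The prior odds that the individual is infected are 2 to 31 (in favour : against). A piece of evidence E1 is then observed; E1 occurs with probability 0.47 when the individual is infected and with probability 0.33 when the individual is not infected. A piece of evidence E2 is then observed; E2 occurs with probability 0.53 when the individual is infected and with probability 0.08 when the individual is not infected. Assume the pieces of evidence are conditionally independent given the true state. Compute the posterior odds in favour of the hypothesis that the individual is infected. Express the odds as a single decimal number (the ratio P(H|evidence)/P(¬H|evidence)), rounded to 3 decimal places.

Posterior odds ≈ 0.609

Prior odds = 2/31 = 0.064516.
Likelihood ratio for E1 = 0.47/0.33 = 1.4242.
Likelihood ratio for E2 = 0.53/0.08 = 6.6250.
Posterior odds = prior odds × LR₁ × LR₂ = 0.60875.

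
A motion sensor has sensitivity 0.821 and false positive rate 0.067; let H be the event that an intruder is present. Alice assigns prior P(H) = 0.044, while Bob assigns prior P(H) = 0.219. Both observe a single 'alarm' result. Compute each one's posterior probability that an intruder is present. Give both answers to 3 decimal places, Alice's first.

Alice: 0.361; Bob: 0.775

P('+'|H) = 0.821, P('+'|¬H) = 0.067.
Alice: numerator 0.821·0.044 = 0.036124; evidence = 0.036124+0.067·0.956 = 0.10018; posterior = 0.361.
Bob: numerator 0.821·0.219 = 0.17980; evidence = 0.17980+0.067·0.781 = 0.23213; posterior = 0.775.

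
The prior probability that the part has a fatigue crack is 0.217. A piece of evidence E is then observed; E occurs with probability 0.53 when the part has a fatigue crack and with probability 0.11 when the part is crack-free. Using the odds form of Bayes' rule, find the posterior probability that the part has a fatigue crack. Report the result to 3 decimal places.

Prior odds = 0.217/(1−0.217) = 0.27714.
Likelihood ratio for E = 0.53/0.11 = 4.8182.
Posterior odds = prior odds × LR = 1.3353.
Posterior probability = odds/(1+odds) = 1.3353/2.3353 = 0.572.

Posterior probability ≈ 0.572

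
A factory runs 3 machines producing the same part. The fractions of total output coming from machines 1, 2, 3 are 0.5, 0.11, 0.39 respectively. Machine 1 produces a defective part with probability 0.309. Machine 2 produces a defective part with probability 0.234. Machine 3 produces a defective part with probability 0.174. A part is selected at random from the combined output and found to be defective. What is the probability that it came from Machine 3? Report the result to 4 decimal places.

Posterior probability ≈ 0.2735

P(defective|M1) = 0.309; P(defective|M2) = 0.234; P(defective|M3) = 0.174.
Prior × likelihood for each source: 0.5·0.309=0.1545, 0.11·0.234=0.02574, 0.39·0.174=0.06786. Summing gives P(defective) = 0.24810.
P(Machine 3 | defective) = 0.06786 / 0.24810 = 0.2735.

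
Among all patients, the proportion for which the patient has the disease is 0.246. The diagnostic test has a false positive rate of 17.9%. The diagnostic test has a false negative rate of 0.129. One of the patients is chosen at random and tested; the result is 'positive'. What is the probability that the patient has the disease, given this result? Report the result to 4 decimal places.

P(H | E) ≈ 0.6135

Write H for 'the patient has the disease'. Prior odds H:¬H = 0.246/0.754 = 0.32626. For the 'positive' outcome, the likelihood ratio is 0.871/0.179 = 4.8659.
Posterior odds = 0.32626 × 4.8659 = 1.5876, so P(H|E) = 1.5876/(1+1.5876) = 0.6135.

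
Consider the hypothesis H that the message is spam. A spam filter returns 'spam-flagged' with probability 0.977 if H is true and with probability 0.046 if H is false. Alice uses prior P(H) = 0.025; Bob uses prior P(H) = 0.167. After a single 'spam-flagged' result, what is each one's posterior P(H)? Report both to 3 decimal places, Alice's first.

The likelihood ratio for a 'spam-flagged' result is 0.977/0.046 = 21.239.
Alice: prior odds 0.025/0.975 = 0.025641; posterior odds 0.54459; posterior probability 0.353.
Bob: prior odds 0.167/0.833 = 0.20048; posterior odds 4.2580; posterior probability 0.810.

Alice: 0.353; Bob: 0.810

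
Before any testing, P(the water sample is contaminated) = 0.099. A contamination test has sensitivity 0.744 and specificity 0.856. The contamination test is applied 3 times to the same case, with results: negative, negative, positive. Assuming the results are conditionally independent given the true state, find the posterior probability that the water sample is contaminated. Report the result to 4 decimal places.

With H the event that the water sample is contaminated, the joint likelihood of the observed sequence is P(data|H) = 0.256·0.256·0.744 = 0.048759 and P(data|¬H) = 0.856·0.856·0.144 = 0.10551.
Bayes: P(H|data) = 0.099·0.048759 / (0.099·0.048759 + 0.901·0.10551) = 0.0048271/0.099895 = 0.0483.

Posterior P(H) ≈ 0.0483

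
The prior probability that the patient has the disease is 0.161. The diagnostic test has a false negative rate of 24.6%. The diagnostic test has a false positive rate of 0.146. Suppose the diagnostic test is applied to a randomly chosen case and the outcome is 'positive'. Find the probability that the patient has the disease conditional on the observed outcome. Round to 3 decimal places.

Let H be the event that the patient has the disease. P(H) = 0.161, so P(¬H) = 0.839. With E the 'positive' result, P(E|H) = 0.754 and P(E|¬H) = 0.146.
P(E) = 0.754·0.161 + 0.146·0.839 = 0.12139 + 0.12249 = 0.24389.
By Bayes' theorem, P(H|E) = 0.12139 / 0.24389 = 0.498.

P(H | E) ≈ 0.498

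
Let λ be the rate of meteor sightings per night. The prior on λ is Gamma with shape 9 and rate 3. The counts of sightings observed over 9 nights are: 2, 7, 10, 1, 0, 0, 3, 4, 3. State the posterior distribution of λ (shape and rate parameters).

The Poisson likelihood adds the total count to the shape and the number of exposure periods to the rate. Here ∑xᵢ = 30 and n = 9, so shape 9→39 and rate 3→12.

Posterior: Gamma(shape=39, rate=12)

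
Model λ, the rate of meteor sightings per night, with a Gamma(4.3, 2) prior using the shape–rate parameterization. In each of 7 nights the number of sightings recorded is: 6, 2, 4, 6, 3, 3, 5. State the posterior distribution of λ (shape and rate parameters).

The Poisson likelihood adds the total count to the shape and the number of exposure periods to the rate. Here ∑xᵢ = 29 and n = 7, so shape 4.3→33.3 and rate 2→9.

Posterior: Gamma(shape=33.3, rate=9)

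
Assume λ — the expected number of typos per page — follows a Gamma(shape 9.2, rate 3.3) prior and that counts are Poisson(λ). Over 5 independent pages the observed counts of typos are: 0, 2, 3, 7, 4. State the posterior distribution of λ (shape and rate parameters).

Total count ∑xᵢ = 16 over n = 5 pages.
Gamma is conjugate to the Poisson likelihood: posterior is Gamma(shape = 9.2+16 = 25.2, rate = 3.3+5 = 8.3).

Posterior: Gamma(shape=25.2, rate=8.3)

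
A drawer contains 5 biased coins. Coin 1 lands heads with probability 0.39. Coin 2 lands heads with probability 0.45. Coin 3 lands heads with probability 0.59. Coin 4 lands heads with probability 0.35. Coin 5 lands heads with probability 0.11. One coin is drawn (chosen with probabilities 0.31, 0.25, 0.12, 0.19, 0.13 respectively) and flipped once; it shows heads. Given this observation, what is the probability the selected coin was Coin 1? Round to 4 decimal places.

Tabulate prior·likelihood by source: [1] prior 0.31, lik 0.39, product 0.1209; [2] prior 0.25, lik 0.45, product 0.1125; [3] prior 0.12, lik 0.59, product 0.07080; [4] prior 0.19, lik 0.35, product 0.06650; [5] prior 0.13, lik 0.11, product 0.01430.
Normalizing constant = 0.38500; the posterior for Coin 1 is its product over the sum, 0.1209/0.38500 = 0.3140.

Posterior probability ≈ 0.3140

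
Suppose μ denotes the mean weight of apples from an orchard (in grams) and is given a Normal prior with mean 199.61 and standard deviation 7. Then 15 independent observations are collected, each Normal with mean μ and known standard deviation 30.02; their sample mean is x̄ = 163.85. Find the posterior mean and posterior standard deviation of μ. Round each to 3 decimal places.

Prior precision 1/τ₀² = 1/7² = 0.0204082; data precision n/σ² = 15/30.02² = 0.0166445.
Posterior precision = 0.0204082 + 0.0166445 = 0.0370526, giving posterior SD = 1/√0.0370526 = 5.195.
Posterior mean = (0.0204082·199.61 + 0.0166445·163.85) / 0.0370526 = 183.546.

Posterior mean ≈ 183.546; posterior SD ≈ 5.195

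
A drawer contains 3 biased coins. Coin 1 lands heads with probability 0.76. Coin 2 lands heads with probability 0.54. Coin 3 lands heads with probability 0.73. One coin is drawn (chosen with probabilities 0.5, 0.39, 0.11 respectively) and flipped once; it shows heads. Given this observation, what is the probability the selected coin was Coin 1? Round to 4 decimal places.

Tabulate prior·likelihood by source: [1] prior 0.5, lik 0.76, product 0.3800; [2] prior 0.39, lik 0.54, product 0.2106; [3] prior 0.11, lik 0.73, product 0.08030.
Normalizing constant = 0.67090; the posterior for Coin 1 is its product over the sum, 0.3800/0.67090 = 0.5664.

Posterior probability ≈ 0.5664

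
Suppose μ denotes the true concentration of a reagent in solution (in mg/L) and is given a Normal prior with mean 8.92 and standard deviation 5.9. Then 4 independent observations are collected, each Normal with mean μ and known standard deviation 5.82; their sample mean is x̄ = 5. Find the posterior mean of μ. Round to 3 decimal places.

With known σ, the Normal prior is conjugate. Weight on the data is w = (n/σ²)/(n/σ² + 1/τ₀²) = 0.118090/(0.118090+0.0287274) = 0.80433.
Posterior mean = w·x̄ + (1−w)·μ₀ = 0.80433·5 + 0.19567·8.92 = 5.767.

Posterior mean ≈ 5.767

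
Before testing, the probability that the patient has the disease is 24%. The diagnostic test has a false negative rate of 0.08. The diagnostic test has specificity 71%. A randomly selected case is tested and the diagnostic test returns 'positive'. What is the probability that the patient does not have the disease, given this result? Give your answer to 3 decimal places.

Write H for 'the patient has the disease'. Prior odds H:¬H = 0.24/0.76 = 0.31579. For the 'positive' outcome, the likelihood ratio is 0.92/0.29 = 3.1724.
Posterior odds = 0.31579 × 3.1724 = 1.0018, so P(H|E) = 1.0018/(1+1.0018) = 0.500. Then P(¬H|E) = 1 − 0.500 = 0.500.

P(¬H | E) ≈ 0.500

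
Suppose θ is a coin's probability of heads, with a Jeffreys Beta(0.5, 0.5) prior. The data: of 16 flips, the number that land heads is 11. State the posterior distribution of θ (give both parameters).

Posterior: Beta(11.5, 5.5)

The binomial likelihood is conjugate to the Beta prior: with 11 successes and 5 failures, the posterior is Beta(0.5+11, 0.5+5) = Beta(11.5, 5.5).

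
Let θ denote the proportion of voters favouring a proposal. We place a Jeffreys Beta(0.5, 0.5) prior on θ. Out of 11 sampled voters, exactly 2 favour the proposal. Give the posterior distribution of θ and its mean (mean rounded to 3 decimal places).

Observing 2 successes and 9 failures updates Beta(0.5, 0.5) by adding the success and failure counts to the two shape parameters: α = 0.5+2 = 2.5, β = 0.5+9 = 9.5.
E[θ | data] = 2.5/(2.5+9.5) = 0.208.

Posterior: Beta(2.5, 9.5); mean ≈ 0.208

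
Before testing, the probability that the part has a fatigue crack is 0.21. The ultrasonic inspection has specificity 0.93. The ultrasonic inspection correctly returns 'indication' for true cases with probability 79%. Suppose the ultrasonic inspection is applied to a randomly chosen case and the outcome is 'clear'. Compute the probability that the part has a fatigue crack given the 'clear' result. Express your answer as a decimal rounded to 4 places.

Let H be the event that the part has a fatigue crack. P(H) = 0.21, so P(¬H) = 0.79. With E the 'clear' result, P(E|H) = 0.21 and P(E|¬H) = 0.93.
P(E) = 0.21·0.21 + 0.93·0.79 = 0.044100 + 0.73470 = 0.77880.
By Bayes' theorem, P(H|E) = 0.044100 / 0.77880 = 0.0566.

P(H | E) ≈ 0.0566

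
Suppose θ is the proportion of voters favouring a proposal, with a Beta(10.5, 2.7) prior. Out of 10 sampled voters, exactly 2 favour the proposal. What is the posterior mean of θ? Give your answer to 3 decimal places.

Posterior mean ≈ 0.539

Observing 2 successes and 8 failures updates Beta(10.5, 2.7) by adding the success and failure counts to the two shape parameters: α = 10.5+2 = 12.5, β = 2.7+8 = 10.7.
E[θ | data] = 12.5/(12.5+10.7) = 0.539.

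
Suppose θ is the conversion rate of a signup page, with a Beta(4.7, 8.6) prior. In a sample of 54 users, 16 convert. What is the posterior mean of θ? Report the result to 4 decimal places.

Posterior mean ≈ 0.3076

Observing 16 successes and 38 failures updates Beta(4.7, 8.6) by adding the success and failure counts to the two shape parameters: α = 4.7+16 = 20.7, β = 8.6+38 = 46.6.
E[θ | data] = 20.7/(20.7+46.6) = 0.3076.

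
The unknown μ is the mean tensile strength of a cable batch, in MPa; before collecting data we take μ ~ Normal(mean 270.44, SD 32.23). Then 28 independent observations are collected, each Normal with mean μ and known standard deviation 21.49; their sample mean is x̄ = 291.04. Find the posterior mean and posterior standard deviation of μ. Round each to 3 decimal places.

Prior precision 1/τ₀² = 1/32.23² = 0.00096267; data precision n/σ² = 28/21.49² = 0.0606297.
Posterior precision = 0.00096267 + 0.0606297 = 0.0615923, giving posterior SD = 1/√0.0615923 = 4.029.
Posterior mean = (0.00096267·270.44 + 0.0606297·291.04) / 0.0615923 = 290.718.

Posterior mean ≈ 290.718; posterior SD ≈ 4.029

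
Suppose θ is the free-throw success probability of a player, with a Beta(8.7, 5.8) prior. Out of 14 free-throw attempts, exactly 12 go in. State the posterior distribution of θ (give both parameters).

The binomial likelihood is conjugate to the Beta prior: with 12 successes and 2 failures, the posterior is Beta(8.7+12, 5.8+2) = Beta(20.7, 7.8).

Posterior: Beta(20.7, 7.8)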